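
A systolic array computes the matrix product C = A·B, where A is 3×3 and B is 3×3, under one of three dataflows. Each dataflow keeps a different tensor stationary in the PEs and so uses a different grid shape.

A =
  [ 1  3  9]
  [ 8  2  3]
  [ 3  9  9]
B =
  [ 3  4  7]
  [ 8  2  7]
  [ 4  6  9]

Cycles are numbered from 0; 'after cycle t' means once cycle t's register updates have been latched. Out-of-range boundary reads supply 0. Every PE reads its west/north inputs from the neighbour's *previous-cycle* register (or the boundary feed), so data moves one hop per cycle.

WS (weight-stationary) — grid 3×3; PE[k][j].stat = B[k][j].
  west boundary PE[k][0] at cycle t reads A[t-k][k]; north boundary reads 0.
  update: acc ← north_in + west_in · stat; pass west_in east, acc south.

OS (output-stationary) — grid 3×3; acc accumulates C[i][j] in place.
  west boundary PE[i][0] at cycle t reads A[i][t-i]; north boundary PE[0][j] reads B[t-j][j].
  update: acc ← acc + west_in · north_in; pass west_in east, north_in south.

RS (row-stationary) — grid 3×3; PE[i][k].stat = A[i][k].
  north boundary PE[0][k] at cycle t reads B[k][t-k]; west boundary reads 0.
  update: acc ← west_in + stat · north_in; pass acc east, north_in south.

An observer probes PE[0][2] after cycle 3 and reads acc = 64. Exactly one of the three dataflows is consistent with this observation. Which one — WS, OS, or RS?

dataflow = RS

— WS: 3×3; PE[0][2] trace:
  0: (0,2).acc=0  regs=<0,0>
  1: (0,2).acc=0  regs=<0,0>
  2: (0,2).acc=7  regs=<1,7>
  3: (0,2).acc=56  regs=<8,56>
— OS: 3×3; PE[0][2] trace:
  0: (0,2).acc=0  regs=<0,0>
  1: (0,2).acc=0  regs=<0,0>
  2: (0,2).acc=7  regs=<1,7>
  3: (0,2).acc=28  regs=<3,7>
— RS: 3×3; PE[0][2] trace:
  0: (0,2).acc=0  regs=<0,0>
  1: (0,2).acc=0  regs=<0,0>
  2: (0,2).acc=63  regs=<63,4>
  3: (0,2).acc=64  regs=<64,6>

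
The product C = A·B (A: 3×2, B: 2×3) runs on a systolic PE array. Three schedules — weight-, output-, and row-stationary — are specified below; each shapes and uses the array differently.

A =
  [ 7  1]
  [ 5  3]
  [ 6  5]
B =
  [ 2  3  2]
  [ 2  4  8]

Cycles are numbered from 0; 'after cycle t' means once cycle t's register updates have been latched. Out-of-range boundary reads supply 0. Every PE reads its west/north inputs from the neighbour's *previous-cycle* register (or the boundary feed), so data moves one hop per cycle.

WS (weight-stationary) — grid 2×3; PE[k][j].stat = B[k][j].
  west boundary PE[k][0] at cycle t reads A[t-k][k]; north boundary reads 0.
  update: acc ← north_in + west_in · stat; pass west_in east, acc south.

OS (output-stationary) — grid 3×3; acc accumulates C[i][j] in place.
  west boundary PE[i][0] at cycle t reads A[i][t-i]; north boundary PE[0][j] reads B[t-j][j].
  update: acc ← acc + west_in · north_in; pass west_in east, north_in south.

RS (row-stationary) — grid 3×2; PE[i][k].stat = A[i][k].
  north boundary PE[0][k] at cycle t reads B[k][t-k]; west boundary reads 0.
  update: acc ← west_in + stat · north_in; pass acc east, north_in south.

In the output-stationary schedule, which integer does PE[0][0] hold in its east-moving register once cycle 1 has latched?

register = 1

Tracing OS — 3×3 array, target PE[0][0]:
  after 0 — PE[0][0] acc=14, pass-E 7, pass-S 2
  after 1 — PE[0][0] acc=16, pass-E 1, pass-S 2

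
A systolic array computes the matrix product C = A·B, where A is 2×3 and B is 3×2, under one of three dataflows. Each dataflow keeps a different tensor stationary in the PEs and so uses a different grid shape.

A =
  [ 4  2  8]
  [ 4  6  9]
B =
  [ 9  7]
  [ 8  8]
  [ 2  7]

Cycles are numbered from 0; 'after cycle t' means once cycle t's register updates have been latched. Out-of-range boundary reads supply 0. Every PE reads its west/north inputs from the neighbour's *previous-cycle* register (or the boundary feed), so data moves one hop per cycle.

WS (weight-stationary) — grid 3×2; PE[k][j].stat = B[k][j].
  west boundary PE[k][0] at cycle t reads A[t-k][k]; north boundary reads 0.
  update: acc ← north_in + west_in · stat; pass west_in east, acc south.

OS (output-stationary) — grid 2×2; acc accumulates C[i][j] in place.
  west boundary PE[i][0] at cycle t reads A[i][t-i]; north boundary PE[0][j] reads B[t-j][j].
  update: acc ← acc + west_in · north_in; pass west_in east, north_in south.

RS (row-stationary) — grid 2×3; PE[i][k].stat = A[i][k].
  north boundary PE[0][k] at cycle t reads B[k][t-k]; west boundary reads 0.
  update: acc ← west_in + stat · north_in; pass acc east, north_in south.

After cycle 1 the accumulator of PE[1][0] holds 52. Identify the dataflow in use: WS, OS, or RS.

WS [3×2] PE[1][0] across cycles:
  c0 r1c0: 0 / 0 / 0
  c1 r1c0: 52 / 2 / 52
OS [2×2] PE[1][0] across cycles:
  c0 r1c0: 0 / 0 / 0
  c1 r1c0: 36 / 4 / 9
RS [2×3] PE[1][0] across cycles:
  c0 r1c0: 0 / 0 / 0
  c1 r1c0: 36 / 36 / 9

dataflow = WS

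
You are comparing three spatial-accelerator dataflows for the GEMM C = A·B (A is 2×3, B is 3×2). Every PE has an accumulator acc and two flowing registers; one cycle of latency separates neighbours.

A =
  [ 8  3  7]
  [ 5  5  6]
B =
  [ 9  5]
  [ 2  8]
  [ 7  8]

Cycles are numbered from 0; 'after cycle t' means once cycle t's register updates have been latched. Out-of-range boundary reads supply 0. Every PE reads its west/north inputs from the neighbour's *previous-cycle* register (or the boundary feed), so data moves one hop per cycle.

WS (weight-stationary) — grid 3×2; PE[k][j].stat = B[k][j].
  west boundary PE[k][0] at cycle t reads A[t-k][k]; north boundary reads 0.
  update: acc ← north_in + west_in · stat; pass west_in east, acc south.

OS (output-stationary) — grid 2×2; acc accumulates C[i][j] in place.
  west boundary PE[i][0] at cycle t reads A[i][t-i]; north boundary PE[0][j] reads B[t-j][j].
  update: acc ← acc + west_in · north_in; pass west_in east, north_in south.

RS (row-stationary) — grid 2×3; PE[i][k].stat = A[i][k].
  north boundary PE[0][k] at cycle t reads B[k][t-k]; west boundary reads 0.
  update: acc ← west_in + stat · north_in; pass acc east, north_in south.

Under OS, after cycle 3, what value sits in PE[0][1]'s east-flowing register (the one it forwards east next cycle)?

OS 2×2: PE[0][1] cycle-by-cycle (with neighbour feeds):
  [0] (0,0) acc=72 (h:8 v:9)
  [0] (0,1) acc=0 (h:0 v:0)
  [1] (0,0) acc=78 (h:3 v:2)
  [1] (0,1) acc=40 (h:8 v:5)
  [2] (0,0) acc=127 (h:7 v:7)
  [2] (0,1) acc=64 (h:3 v:8)
  [3] (0,0) acc=127 (h:0 v:0)
  [3] (0,1) acc=120 (h:7 v:8)

register = 7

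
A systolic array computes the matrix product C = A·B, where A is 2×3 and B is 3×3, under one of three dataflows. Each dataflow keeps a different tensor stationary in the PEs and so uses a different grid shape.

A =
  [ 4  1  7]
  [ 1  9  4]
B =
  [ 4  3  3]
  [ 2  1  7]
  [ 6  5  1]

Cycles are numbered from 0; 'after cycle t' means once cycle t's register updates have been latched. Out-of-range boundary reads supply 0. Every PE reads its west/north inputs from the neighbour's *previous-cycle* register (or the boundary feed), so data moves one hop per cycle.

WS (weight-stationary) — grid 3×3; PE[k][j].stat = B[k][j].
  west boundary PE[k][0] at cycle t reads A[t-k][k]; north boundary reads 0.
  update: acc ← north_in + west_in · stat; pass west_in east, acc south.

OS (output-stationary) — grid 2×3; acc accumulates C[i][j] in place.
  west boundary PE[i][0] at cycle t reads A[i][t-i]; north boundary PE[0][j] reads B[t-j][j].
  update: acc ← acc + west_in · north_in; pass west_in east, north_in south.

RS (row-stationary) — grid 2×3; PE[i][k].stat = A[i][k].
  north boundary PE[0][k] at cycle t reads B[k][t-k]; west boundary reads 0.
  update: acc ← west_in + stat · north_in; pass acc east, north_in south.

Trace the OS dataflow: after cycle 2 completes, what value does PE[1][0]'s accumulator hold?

Tracing OS — 2×3 array, target PE[1][0]:
  0: (0,0).acc=16  regs=<4,4>
  0: (1,0).acc=0  regs=<0,0>
  1: (0,0).acc=18  regs=<1,2>
  1: (1,0).acc=4  regs=<1,4>
  2: (0,0).acc=60  regs=<7,6>
  2: (1,0).acc=22  regs=<9,2>

PE[1][0].acc = 22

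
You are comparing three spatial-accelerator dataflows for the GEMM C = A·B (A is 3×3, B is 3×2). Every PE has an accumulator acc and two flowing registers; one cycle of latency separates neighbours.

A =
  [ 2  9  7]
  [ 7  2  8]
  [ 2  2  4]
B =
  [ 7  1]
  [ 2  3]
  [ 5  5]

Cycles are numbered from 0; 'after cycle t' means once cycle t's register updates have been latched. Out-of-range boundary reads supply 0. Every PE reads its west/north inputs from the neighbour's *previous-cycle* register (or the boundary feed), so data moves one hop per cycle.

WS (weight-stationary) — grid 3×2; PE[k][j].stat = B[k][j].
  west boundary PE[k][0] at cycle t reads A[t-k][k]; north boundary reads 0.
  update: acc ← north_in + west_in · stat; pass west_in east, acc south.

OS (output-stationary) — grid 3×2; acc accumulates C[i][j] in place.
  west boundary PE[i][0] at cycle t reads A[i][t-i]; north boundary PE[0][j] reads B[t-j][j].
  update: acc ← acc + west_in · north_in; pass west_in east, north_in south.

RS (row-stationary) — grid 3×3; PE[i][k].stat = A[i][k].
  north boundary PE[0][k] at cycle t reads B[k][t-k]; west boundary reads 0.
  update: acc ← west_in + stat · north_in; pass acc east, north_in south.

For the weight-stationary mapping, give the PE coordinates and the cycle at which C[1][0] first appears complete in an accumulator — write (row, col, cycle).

WS — PE[2][0] is where C[1][0] collects:
  step 0 · PE2,0: acc=0; fwd→0 fwd↓0
  step 1 · PE2,0: acc=0; fwd→0 fwd↓0
  step 2 · PE2,0: acc=67; fwd→7 fwd↓67
  step 3 · PE2,0: acc=93; fwd→8 fwd↓93

(row, col, cycle) = (2, 0, 3)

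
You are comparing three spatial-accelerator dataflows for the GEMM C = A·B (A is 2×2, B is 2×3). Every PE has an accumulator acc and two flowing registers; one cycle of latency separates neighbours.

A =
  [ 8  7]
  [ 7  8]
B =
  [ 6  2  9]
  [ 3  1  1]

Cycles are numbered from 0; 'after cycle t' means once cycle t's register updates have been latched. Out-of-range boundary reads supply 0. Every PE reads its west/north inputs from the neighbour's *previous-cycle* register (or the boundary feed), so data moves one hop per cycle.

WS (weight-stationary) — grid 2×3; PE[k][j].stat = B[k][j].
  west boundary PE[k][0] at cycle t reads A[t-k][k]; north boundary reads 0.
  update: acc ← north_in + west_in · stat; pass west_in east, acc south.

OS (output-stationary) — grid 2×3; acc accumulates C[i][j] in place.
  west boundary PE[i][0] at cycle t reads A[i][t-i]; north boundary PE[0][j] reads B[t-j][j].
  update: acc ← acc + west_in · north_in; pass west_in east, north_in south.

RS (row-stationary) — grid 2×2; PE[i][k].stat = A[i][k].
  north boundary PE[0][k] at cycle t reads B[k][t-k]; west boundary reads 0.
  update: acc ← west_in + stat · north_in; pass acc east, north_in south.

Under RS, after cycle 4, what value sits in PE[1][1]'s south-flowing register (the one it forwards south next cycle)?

register = 1

RS on a 2×2 grid — tracing PE[1][1] and its feeders:
  0: (0,1).acc=0  regs=<0,0>
  0: (1,0).acc=0  regs=<0,0>
  0: (1,1).acc=0  regs=<0,0>
  1: (0,1).acc=69  regs=<69,3>
  1: (1,0).acc=42  regs=<42,6>
  1: (1,1).acc=0  regs=<0,0>
  2: (0,1).acc=23  regs=<23,1>
  2: (1,0).acc=14  regs=<14,2>
  2: (1,1).acc=66  regs=<66,3>
  3: (0,1).acc=79  regs=<79,1>
  3: (1,0).acc=63  regs=<63,9>
  3: (1,1).acc=22  regs=<22,1>
  4: (0,1).acc=0  regs=<0,0>
  4: (1,0).acc=0  regs=<0,0>
  4: (1,1).acc=71  regs=<71,1>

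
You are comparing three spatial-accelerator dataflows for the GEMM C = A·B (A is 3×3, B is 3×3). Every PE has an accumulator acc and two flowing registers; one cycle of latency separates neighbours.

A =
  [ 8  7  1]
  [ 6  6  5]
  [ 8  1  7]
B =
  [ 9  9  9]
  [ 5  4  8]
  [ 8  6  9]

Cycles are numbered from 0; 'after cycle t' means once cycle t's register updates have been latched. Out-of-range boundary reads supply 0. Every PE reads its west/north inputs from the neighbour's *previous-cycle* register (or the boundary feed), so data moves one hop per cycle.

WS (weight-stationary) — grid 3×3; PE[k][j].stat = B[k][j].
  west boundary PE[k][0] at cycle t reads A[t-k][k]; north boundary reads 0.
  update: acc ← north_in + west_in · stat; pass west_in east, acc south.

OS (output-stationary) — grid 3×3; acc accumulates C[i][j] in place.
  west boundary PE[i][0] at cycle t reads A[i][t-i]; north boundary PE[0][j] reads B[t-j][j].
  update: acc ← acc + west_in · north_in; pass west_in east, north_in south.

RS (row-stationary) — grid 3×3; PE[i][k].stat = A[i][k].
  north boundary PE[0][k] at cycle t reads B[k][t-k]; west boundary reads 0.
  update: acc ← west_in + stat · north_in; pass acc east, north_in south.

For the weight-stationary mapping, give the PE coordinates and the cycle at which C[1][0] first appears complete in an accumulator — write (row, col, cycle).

(row, col, cycle) = (2, 0, 3)

WS: C[1][0] accumulates in PE[2][0]:
  cycle 0: PE[2][0] → acc 0, east 0, south 0
  cycle 1: PE[2][0] → acc 0, east 0, south 0
  cycle 2: PE[2][0] → acc 115, east 1, south 115
  cycle 3: PE[2][0] → acc 124, east 5, south 124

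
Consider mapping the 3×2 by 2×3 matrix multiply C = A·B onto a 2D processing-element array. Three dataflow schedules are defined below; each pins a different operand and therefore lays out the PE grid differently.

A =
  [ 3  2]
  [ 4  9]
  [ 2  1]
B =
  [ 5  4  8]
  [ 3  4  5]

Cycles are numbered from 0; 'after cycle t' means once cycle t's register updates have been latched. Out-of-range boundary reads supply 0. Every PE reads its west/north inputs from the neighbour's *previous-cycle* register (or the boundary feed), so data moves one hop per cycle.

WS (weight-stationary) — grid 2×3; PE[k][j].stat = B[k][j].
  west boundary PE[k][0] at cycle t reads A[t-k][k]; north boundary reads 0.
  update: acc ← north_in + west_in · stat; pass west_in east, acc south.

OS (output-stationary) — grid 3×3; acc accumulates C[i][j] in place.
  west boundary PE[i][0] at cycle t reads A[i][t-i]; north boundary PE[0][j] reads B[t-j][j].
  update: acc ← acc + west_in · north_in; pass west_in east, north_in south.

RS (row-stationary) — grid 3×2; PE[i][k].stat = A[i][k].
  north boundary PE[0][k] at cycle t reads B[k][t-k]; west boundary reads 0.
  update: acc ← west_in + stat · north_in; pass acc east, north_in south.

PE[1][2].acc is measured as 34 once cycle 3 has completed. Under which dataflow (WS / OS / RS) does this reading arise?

Under WS (2×3), PE[1][2]:
  cycle 0: PE[1][2] → acc 0, east 0, south 0
  cycle 1: PE[1][2] → acc 0, east 0, south 0
  cycle 2: PE[1][2] → acc 0, east 0, south 0
  cycle 3: PE[1][2] → acc 34, east 2, south 34
Under OS (3×3), PE[1][2]:
  cycle 0: PE[1][2] → acc 0, east 0, south 0
  cycle 1: PE[1][2] → acc 0, east 0, south 0
  cycle 2: PE[1][2] → acc 0, east 0, south 0
  cycle 3: PE[1][2] → acc 32, east 4, south 8
— RS: 3×2 array has no PE[1][2].

dataflow = WS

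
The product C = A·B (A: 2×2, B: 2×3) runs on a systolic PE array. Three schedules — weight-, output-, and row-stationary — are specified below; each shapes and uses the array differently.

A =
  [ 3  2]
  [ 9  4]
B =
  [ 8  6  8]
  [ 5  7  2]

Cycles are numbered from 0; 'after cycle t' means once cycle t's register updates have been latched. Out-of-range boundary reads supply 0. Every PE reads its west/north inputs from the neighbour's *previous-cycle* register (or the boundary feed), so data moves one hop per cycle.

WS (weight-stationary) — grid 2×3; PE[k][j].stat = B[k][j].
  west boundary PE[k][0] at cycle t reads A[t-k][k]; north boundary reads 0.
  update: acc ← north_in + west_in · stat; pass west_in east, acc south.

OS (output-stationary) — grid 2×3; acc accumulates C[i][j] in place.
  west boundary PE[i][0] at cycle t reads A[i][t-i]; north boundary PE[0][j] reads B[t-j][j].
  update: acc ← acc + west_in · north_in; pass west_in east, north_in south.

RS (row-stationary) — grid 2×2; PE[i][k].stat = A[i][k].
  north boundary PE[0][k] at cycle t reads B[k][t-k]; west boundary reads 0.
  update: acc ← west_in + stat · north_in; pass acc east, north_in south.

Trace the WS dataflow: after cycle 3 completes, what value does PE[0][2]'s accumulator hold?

PE[0][2].acc = 72

WS on a 2×3 grid — tracing PE[0][2] and its feeders:
  [0] (0,1) acc=0 (h:0 v:0)
  [0] (0,2) acc=0 (h:0 v:0)
  [1] (0,1) acc=18 (h:3 v:18)
  [1] (0,2) acc=0 (h:0 v:0)
  [2] (0,1) acc=54 (h:9 v:54)
  [2] (0,2) acc=24 (h:3 v:24)
  [3] (0,1) acc=0 (h:0 v:0)
  [3] (0,2) acc=72 (h:9 v:72)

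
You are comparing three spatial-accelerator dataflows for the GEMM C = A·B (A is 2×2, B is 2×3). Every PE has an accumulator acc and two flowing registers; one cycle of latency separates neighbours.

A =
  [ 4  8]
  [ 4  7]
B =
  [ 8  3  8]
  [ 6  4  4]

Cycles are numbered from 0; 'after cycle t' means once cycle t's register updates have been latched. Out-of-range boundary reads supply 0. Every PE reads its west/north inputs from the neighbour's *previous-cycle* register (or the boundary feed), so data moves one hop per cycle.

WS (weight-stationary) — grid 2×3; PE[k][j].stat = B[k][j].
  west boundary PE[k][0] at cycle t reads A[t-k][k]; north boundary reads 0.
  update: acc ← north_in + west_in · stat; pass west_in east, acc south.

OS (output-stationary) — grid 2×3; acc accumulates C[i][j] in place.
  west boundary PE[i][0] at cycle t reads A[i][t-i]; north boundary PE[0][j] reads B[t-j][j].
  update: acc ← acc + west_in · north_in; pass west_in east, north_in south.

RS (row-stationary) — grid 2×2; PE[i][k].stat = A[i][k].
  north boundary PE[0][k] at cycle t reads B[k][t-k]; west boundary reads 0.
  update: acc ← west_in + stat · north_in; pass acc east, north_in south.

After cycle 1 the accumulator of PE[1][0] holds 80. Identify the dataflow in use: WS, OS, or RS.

Under WS (2×3), PE[1][0]:
  0: (1,0).acc=0  regs=<0,0>
  1: (1,0).acc=80  regs=<8,80>
Under OS (2×3), PE[1][0]:
  0: (1,0).acc=0  regs=<0,0>
  1: (1,0).acc=32  regs=<4,8>
Under RS (2×2), PE[1][0]:
  0: (1,0).acc=0  regs=<0,0>
  1: (1,0).acc=32  regs=<32,8>

dataflow = WS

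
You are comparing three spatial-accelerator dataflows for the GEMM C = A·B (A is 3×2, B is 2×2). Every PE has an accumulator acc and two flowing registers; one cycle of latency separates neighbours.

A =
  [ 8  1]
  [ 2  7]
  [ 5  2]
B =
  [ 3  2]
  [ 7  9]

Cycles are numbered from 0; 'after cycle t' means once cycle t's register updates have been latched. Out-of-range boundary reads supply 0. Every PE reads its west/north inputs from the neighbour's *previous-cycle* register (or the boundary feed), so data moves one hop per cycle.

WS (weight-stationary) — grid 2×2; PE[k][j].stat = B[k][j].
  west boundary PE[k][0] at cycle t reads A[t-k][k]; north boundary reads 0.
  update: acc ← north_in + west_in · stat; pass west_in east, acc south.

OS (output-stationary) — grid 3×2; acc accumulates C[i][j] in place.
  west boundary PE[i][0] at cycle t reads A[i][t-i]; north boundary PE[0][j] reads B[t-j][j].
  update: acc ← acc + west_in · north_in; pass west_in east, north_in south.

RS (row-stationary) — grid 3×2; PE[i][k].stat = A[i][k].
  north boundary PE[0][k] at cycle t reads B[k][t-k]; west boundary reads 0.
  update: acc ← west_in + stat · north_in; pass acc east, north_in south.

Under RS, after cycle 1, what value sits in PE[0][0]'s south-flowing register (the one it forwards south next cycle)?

register = 2

Tracing RS — 3×2 array, target PE[0][0]:
  cycle 0: PE[0][0] → acc 24, east 24, south 3
  cycle 1: PE[0][0] → acc 16, east 16, south 2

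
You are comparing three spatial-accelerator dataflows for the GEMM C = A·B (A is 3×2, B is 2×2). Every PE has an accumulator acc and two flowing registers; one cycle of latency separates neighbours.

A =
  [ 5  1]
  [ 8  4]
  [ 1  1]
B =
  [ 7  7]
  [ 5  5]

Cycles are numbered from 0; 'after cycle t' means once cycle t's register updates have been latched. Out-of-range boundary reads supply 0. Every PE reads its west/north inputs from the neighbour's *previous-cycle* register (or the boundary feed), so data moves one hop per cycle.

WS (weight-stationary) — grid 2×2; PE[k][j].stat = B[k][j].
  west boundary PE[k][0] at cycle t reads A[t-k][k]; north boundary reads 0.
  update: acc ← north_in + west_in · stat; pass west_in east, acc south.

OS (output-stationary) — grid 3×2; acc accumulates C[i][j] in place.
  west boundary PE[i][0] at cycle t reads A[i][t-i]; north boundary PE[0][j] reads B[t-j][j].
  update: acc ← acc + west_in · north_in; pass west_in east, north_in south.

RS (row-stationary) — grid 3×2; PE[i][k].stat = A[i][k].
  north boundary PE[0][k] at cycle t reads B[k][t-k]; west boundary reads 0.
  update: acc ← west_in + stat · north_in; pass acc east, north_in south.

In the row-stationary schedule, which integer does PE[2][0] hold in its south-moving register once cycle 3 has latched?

register = 7

RS on a 3×2 grid — tracing PE[2][0] and its feeders:
  t=0 PE[1][0]: acc=0 h=0 v=0
  t=0 PE[2][0]: acc=0 h=0 v=0
  t=1 PE[1][0]: acc=56 h=56 v=7
  t=1 PE[2][0]: acc=0 h=0 v=0
  t=2 PE[1][0]: acc=56 h=56 v=7
  t=2 PE[2][0]: acc=7 h=7 v=7
  t=3 PE[1][0]: acc=0 h=0 v=0
  t=3 PE[2][0]: acc=7 h=7 v=7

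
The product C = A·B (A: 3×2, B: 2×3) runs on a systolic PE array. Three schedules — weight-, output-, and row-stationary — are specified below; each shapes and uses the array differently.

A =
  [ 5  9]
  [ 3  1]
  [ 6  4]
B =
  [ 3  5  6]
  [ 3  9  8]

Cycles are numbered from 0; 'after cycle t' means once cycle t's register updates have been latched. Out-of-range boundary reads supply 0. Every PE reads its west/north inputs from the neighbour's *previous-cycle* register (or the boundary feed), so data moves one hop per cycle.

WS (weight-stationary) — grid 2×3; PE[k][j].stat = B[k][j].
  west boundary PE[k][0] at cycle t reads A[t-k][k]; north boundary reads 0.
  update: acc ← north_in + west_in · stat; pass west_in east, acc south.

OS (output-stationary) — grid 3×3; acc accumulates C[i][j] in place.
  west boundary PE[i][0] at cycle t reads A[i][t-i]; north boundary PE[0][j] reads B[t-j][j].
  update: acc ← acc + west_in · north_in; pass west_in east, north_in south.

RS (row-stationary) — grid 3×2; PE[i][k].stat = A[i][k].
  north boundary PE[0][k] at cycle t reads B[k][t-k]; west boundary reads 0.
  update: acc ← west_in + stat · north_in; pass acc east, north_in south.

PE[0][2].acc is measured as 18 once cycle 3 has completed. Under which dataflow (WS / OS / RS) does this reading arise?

dataflow = WS

— WS: 2×3; PE[0][2] trace:
  c0 r0c2: 0 / 0 / 0
  c1 r0c2: 0 / 0 / 0
  c2 r0c2: 30 / 5 / 30
  c3 r0c2: 18 / 3 / 18
— OS: 3×3; PE[0][2] trace:
  c0 r0c2: 0 / 0 / 0
  c1 r0c2: 0 / 0 / 0
  c2 r0c2: 30 / 5 / 6
  c3 r0c2: 102 / 9 / 8
RS (3×2): PE[0][2] does not exist.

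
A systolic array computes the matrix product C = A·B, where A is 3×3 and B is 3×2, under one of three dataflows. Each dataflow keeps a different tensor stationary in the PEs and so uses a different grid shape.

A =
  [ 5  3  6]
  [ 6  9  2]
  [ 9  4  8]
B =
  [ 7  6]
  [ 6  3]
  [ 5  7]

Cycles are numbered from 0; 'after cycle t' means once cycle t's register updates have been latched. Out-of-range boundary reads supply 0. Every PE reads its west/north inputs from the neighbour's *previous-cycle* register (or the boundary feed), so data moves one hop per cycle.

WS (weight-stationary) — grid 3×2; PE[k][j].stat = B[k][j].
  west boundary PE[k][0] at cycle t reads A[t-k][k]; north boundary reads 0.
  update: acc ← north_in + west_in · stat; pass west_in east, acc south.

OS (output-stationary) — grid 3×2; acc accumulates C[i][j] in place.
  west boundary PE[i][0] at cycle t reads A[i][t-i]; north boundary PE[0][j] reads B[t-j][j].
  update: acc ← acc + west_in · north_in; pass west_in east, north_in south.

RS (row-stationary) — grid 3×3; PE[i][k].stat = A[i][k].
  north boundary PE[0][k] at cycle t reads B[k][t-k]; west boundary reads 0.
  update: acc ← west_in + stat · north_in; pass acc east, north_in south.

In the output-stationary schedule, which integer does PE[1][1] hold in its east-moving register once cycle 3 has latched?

OS (3×2). Following PE[1][1] plus its west/north inputs:
  step 0 · PE0,1: acc=0; fwd→0 fwd↓0
  step 0 · PE1,0: acc=0; fwd→0 fwd↓0
  step 0 · PE1,1: acc=0; fwd→0 fwd↓0
  step 1 · PE0,1: acc=30; fwd→5 fwd↓6
  step 1 · PE1,0: acc=42; fwd→6 fwd↓7
  step 1 · PE1,1: acc=0; fwd→0 fwd↓0
  step 2 · PE0,1: acc=39; fwd→3 fwd↓3
  step 2 · PE1,0: acc=96; fwd→9 fwd↓6
  step 2 · PE1,1: acc=36; fwd→6 fwd↓6
  step 3 · PE0,1: acc=81; fwd→6 fwd↓7
  step 3 · PE1,0: acc=106; fwd→2 fwd↓5
  step 3 · PE1,1: acc=63; fwd→9 fwd↓3

register = 9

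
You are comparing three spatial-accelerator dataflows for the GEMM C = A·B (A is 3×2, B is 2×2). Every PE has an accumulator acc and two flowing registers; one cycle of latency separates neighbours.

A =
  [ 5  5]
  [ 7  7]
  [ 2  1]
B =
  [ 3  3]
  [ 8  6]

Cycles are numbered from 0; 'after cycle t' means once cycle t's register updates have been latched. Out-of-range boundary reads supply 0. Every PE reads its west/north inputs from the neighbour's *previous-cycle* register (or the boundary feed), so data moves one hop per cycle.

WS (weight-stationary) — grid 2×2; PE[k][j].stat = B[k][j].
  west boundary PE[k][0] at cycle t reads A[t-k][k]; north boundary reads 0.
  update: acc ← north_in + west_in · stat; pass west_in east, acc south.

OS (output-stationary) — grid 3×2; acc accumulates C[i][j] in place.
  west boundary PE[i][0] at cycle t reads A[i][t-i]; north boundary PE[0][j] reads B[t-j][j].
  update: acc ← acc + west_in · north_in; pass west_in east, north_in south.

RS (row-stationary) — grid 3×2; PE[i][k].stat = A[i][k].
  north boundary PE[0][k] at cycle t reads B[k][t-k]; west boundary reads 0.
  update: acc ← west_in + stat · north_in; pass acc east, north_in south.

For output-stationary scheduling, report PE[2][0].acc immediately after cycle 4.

PE[2][0].acc = 14

OS on a 3×2 grid — tracing PE[2][0] and its feeders:
  t=0 PE[1][0]: acc=0 h=0 v=0
  t=0 PE[2][0]: acc=0 h=0 v=0
  t=1 PE[1][0]: acc=21 h=7 v=3
  t=1 PE[2][0]: acc=0 h=0 v=0
  t=2 PE[1][0]: acc=77 h=7 v=8
  t=2 PE[2][0]: acc=6 h=2 v=3
  t=3 PE[1][0]: acc=77 h=0 v=0
  t=3 PE[2][0]: acc=14 h=1 v=8
  t=4 PE[1][0]: acc=77 h=0 v=0
  t=4 PE[2][0]: acc=14 h=0 v=0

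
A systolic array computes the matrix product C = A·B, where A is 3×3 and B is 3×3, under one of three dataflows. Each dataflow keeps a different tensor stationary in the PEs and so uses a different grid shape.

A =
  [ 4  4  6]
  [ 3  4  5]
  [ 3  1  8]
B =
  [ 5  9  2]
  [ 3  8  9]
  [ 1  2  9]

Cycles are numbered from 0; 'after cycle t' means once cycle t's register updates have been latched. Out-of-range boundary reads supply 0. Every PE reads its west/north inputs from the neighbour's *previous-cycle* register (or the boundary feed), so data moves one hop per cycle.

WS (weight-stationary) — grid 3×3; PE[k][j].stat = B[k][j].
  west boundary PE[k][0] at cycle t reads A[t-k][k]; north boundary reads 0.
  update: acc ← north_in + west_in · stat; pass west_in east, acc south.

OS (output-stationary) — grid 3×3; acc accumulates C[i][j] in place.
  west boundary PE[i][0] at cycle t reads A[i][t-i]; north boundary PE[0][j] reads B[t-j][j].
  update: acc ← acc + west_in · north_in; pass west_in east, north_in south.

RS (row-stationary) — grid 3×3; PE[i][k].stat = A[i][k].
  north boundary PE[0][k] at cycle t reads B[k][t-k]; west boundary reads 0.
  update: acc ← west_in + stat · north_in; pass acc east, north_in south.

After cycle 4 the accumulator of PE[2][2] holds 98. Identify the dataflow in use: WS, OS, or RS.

dataflow = WS

Under WS (3×3), PE[2][2]:
  [0] (2,2) acc=0 (h:0 v:0)
  [1] (2,2) acc=0 (h:0 v:0)
  [2] (2,2) acc=0 (h:0 v:0)
  [3] (2,2) acc=0 (h:0 v:0)
  [4] (2,2) acc=98 (h:6 v:98)
Under OS (3×3), PE[2][2]:
  [0] (2,2) acc=0 (h:0 v:0)
  [1] (2,2) acc=0 (h:0 v:0)
  [2] (2,2) acc=0 (h:0 v:0)
  [3] (2,2) acc=0 (h:0 v:0)
  [4] (2,2) acc=6 (h:3 v:2)
Under RS (3×3), PE[2][2]:
  [0] (2,2) acc=0 (h:0 v:0)
  [1] (2,2) acc=0 (h:0 v:0)
  [2] (2,2) acc=0 (h:0 v:0)
  [3] (2,2) acc=0 (h:0 v:0)
  [4] (2,2) acc=26 (h:26 v:1)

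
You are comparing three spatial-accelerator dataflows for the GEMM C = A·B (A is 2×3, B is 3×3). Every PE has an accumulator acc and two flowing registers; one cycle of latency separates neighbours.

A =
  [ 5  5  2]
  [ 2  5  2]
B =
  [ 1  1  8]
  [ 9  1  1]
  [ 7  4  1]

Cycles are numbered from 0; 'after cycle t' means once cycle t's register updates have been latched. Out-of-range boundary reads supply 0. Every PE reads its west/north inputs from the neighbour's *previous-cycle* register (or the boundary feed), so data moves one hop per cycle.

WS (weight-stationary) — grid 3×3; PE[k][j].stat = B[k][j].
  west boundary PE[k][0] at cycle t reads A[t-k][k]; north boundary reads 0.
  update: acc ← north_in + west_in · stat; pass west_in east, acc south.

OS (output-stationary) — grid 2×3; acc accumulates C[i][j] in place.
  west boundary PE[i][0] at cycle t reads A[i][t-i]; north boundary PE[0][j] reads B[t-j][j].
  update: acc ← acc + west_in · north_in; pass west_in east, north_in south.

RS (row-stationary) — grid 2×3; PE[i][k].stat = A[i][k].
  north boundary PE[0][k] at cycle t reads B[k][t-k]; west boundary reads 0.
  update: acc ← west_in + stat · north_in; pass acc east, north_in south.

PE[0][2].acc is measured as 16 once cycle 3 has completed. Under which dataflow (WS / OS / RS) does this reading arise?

Under WS (3×3), PE[0][2]:
  t=0 PE[0][2]: acc=0 h=0 v=0
  t=1 PE[0][2]: acc=0 h=0 v=0
  t=2 PE[0][2]: acc=40 h=5 v=40
  t=3 PE[0][2]: acc=16 h=2 v=16
Under OS (2×3), PE[0][2]:
  t=0 PE[0][2]: acc=0 h=0 v=0
  t=1 PE[0][2]: acc=0 h=0 v=0
  t=2 PE[0][2]: acc=40 h=5 v=8
  t=3 PE[0][2]: acc=45 h=5 v=1
Under RS (2×3), PE[0][2]:
  t=0 PE[0][2]: acc=0 h=0 v=0
  t=1 PE[0][2]: acc=0 h=0 v=0
  t=2 PE[0][2]: acc=64 h=64 v=7
  t=3 PE[0][2]: acc=18 h=18 v=4

dataflow = WS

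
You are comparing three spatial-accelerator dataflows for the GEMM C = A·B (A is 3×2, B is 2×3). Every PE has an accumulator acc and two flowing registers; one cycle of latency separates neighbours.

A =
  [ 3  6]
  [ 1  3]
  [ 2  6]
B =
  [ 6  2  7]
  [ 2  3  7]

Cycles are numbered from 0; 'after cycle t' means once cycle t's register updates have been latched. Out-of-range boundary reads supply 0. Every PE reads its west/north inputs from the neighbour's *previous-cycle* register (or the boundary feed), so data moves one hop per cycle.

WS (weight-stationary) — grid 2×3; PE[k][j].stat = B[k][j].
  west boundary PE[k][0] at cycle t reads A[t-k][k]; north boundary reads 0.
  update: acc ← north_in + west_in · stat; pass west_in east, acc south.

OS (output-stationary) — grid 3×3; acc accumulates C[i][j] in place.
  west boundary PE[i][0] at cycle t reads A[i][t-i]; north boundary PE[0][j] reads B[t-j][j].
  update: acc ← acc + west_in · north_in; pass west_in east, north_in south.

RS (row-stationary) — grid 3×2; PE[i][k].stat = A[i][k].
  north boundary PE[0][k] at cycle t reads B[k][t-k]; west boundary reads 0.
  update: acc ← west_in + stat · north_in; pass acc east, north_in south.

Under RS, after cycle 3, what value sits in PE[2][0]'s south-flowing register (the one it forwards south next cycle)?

Tracing RS — 3×2 array, target PE[2][0]:
  cycle 0: PE[1][0] → acc 0, east 0, south 0
  cycle 0: PE[2][0] → acc 0, east 0, south 0
  cycle 1: PE[1][0] → acc 6, east 6, south 6
  cycle 1: PE[2][0] → acc 0, east 0, south 0
  cycle 2: PE[1][0] → acc 2, east 2, south 2
  cycle 2: PE[2][0] → acc 12, east 12, south 6
  cycle 3: PE[1][0] → acc 7, east 7, south 7
  cycle 3: PE[2][0] → acc 4, east 4, south 2

register = 2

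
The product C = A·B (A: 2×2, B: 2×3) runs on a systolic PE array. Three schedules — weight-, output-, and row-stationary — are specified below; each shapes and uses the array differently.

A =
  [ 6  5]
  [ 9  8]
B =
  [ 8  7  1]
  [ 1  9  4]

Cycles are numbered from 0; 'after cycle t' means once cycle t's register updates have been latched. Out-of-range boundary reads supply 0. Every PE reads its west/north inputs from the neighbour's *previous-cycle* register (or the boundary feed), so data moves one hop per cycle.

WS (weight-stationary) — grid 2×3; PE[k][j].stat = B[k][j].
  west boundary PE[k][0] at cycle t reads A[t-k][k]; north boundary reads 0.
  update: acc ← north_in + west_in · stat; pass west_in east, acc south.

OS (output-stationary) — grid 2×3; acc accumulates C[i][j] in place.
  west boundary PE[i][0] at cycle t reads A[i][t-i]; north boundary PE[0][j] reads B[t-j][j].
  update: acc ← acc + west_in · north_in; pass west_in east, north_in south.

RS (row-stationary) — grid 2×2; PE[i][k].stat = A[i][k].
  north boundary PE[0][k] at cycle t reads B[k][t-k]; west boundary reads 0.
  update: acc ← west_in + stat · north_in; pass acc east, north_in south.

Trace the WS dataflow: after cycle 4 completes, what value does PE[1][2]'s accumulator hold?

PE[1][2].acc = 41

WS on a 2×3 grid — tracing PE[1][2] and its feeders:
  @0  [0,2]  acc 0  |  →0  ↓0
  @0  [1,1]  acc 0  |  →0  ↓0
  @0  [1,2]  acc 0  |  →0  ↓0
  @1  [0,2]  acc 0  |  →0  ↓0
  @1  [1,1]  acc 0  |  →0  ↓0
  @1  [1,2]  acc 0  |  →0  ↓0
  @2  [0,2]  acc 6  |  →6  ↓6
  @2  [1,1]  acc 87  |  →5  ↓87
  @2  [1,2]  acc 0  |  →0  ↓0
  @3  [0,2]  acc 9  |  →9  ↓9
  @3  [1,1]  acc 135  |  →8  ↓135
  @3  [1,2]  acc 26  |  →5  ↓26
  @4  [0,2]  acc 0  |  →0  ↓0
  @4  [1,1]  acc 0  |  →0  ↓0
  @4  [1,2]  acc 41  |  →8  ↓41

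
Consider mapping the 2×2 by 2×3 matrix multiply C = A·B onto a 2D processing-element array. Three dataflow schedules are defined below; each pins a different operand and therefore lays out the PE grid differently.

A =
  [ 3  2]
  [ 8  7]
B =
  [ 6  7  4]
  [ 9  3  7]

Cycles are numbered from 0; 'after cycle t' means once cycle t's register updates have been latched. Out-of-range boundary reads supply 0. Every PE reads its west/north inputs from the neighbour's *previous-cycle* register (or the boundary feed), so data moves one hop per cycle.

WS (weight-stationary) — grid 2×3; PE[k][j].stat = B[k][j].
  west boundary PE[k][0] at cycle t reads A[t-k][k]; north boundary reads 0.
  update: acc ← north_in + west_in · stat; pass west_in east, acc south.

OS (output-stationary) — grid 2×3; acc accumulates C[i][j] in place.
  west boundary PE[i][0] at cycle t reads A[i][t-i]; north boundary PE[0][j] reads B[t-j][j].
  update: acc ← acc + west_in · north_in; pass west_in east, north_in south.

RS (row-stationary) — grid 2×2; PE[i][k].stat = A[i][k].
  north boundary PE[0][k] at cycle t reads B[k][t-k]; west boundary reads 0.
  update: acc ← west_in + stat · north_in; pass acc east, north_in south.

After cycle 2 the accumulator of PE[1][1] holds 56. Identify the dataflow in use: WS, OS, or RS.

dataflow = OS

— WS: 2×3; PE[1][1] trace:
  cycle 0: PE[1][1] → acc 0, east 0, south 0
  cycle 1: PE[1][1] → acc 0, east 0, south 0
  cycle 2: PE[1][1] → acc 27, east 2, south 27
— OS: 2×3; PE[1][1] trace:
  cycle 0: PE[1][1] → acc 0, east 0, south 0
  cycle 1: PE[1][1] → acc 0, east 0, south 0
  cycle 2: PE[1][1] → acc 56, east 8, south 7
— RS: 2×2; PE[1][1] trace:
  cycle 0: PE[1][1] → acc 0, east 0, south 0
  cycle 1: PE[1][1] → acc 0, east 0, south 0
  cycle 2: PE[1][1] → acc 111, east 111, south 9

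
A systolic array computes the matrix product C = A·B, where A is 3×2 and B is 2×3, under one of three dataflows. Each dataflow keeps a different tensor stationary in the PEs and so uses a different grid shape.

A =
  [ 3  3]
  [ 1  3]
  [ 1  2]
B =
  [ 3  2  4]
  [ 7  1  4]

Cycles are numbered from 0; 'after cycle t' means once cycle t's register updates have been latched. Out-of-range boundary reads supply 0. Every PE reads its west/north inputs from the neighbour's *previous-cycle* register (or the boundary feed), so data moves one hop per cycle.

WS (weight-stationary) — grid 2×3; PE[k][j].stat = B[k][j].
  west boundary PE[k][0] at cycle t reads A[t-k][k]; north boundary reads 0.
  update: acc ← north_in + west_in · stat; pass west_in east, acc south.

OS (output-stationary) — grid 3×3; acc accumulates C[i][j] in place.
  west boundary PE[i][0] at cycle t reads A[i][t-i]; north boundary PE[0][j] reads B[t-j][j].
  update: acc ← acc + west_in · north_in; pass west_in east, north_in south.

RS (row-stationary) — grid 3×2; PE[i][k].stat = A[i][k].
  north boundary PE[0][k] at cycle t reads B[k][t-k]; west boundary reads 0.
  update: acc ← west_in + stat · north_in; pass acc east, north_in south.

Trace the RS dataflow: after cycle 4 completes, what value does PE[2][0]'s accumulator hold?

RS 3×2: PE[2][0] cycle-by-cycle (with neighbour feeds):
  0: (1,0).acc=0  regs=<0,0>
  0: (2,0).acc=0  regs=<0,0>
  1: (1,0).acc=3  regs=<3,3>
  1: (2,0).acc=0  regs=<0,0>
  2: (1,0).acc=2  regs=<2,2>
  2: (2,0).acc=3  regs=<3,3>
  3: (1,0).acc=4  regs=<4,4>
  3: (2,0).acc=2  regs=<2,2>
  4: (1,0).acc=0  regs=<0,0>
  4: (2,0).acc=4  regs=<4,4>

PE[2][0].acc = 4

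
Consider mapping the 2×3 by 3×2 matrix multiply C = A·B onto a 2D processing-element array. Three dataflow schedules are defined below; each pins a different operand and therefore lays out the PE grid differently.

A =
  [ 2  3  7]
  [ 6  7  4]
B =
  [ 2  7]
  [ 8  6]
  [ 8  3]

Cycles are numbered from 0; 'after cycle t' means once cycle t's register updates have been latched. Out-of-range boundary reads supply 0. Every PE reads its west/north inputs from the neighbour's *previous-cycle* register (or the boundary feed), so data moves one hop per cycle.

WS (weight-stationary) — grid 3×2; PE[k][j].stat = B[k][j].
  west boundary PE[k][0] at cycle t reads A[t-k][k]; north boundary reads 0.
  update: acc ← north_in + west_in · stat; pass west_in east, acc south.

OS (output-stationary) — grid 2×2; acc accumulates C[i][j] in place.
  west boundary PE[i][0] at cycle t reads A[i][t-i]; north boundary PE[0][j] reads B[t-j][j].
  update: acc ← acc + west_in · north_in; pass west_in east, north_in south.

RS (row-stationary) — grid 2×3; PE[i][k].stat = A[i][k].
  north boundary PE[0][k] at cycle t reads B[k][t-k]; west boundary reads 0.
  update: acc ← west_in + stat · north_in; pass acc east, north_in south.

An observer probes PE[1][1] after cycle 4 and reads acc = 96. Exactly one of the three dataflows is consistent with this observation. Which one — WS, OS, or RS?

— WS: 3×2; PE[1][1] trace:
  c0 r1c1: 0 / 0 / 0
  c1 r1c1: 0 / 0 / 0
  c2 r1c1: 32 / 3 / 32
  c3 r1c1: 84 / 7 / 84
  c4 r1c1: 0 / 0 / 0
— OS: 2×2; PE[1][1] trace:
  c0 r1c1: 0 / 0 / 0
  c1 r1c1: 0 / 0 / 0
  c2 r1c1: 42 / 6 / 7
  c3 r1c1: 84 / 7 / 6
  c4 r1c1: 96 / 4 / 3
— RS: 2×3; PE[1][1] trace:
  c0 r1c1: 0 / 0 / 0
  c1 r1c1: 0 / 0 / 0
  c2 r1c1: 68 / 68 / 8
  c3 r1c1: 84 / 84 / 6
  c4 r1c1: 0 / 0 / 0

dataflow = OS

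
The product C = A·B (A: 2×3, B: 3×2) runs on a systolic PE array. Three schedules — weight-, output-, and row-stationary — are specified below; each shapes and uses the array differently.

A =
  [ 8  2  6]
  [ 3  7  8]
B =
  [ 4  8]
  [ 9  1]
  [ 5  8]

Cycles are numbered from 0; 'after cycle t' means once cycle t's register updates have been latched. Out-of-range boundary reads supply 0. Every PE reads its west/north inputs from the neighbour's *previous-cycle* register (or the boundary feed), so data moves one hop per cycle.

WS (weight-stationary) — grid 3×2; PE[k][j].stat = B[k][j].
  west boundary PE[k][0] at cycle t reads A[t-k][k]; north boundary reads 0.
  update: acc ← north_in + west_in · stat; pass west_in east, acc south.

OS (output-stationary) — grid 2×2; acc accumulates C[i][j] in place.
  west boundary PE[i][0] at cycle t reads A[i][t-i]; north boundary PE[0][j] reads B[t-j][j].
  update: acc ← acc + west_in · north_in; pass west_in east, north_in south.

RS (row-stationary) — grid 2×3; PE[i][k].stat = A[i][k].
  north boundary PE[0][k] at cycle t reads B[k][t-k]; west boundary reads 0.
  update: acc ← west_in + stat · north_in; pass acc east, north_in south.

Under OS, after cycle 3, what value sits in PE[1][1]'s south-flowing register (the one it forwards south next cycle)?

register = 1

OS on a 2×2 grid — tracing PE[1][1] and its feeders:
  cycle 0: PE[0][1] → acc 0, east 0, south 0
  cycle 0: PE[1][0] → acc 0, east 0, south 0
  cycle 0: PE[1][1] → acc 0, east 0, south 0
  cycle 1: PE[0][1] → acc 64, east 8, south 8
  cycle 1: PE[1][0] → acc 12, east 3, south 4
  cycle 1: PE[1][1] → acc 0, east 0, south 0
  cycle 2: PE[0][1] → acc 66, east 2, south 1
  cycle 2: PE[1][0] → acc 75, east 7, south 9
  cycle 2: PE[1][1] → acc 24, east 3, south 8
  cycle 3: PE[0][1] → acc 114, east 6, south 8
  cycle 3: PE[1][0] → acc 115, east 8, south 5
  cycle 3: PE[1][1] → acc 31, east 7, south 1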